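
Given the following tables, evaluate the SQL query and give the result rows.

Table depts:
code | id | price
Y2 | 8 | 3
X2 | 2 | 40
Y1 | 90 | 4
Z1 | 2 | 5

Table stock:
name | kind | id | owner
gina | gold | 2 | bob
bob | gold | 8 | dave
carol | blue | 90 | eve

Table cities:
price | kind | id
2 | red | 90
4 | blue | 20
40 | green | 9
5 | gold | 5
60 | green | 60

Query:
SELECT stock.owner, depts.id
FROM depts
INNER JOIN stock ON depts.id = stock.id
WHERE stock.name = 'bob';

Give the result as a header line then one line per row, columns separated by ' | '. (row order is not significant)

== RESULT ==
stock.owner | depts.id
dave | 8

Derivation:
After JOIN stock (4 rows):
depts.code | depts.id | depts.price | stock.name | stock.kind | stock.id | stock.owner
Y2 | 8 | 3 | bob | gold | 8 | dave
X2 | 2 | 40 | gina | gold | 2 | bob
Y1 | 90 | 4 | carol | blue | 90 | eve
Z1 | 2 | 5 | gina | gold | 2 | bob
After WHERE (1 rows):
depts.code | depts.id | depts.price | stock.name | stock.kind | stock.id | stock.owner
Y2 | 8 | 3 | bob | gold | 8 | dave
After SELECT (1 rows):
stock.owner | depts.id
dave | 8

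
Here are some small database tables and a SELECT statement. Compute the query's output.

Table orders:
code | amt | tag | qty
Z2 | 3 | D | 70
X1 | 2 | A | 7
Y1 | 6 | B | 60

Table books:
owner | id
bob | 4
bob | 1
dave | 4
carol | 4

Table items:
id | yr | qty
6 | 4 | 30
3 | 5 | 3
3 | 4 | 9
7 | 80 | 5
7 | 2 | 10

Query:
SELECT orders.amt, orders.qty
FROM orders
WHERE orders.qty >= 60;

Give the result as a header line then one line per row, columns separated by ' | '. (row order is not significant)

== RESULT ==
orders.amt | orders.qty
3 | 70
6 | 60

Derivation:
After WHERE (2 rows):
orders.code | orders.amt | orders.tag | orders.qty
Z2 | 3 | D | 70
Y1 | 6 | B | 60
After SELECT (2 rows):
orders.amt | orders.qty
3 | 70
6 | 60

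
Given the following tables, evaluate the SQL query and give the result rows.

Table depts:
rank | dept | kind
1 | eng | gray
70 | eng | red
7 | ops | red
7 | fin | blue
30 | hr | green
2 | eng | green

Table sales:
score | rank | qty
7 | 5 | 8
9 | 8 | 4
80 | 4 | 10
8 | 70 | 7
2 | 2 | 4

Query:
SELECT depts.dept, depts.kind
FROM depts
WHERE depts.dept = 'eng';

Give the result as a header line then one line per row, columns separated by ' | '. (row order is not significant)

After WHERE (3 rows):
depts.rank | depts.dept | depts.kind
1 | eng | gray
70 | eng | red
2 | eng | green
After SELECT (3 rows):
depts.dept | depts.kind
eng | gray
eng | red
eng | green

== RESULT ==
depts.dept | depts.kind
eng | gray
eng | red
eng | green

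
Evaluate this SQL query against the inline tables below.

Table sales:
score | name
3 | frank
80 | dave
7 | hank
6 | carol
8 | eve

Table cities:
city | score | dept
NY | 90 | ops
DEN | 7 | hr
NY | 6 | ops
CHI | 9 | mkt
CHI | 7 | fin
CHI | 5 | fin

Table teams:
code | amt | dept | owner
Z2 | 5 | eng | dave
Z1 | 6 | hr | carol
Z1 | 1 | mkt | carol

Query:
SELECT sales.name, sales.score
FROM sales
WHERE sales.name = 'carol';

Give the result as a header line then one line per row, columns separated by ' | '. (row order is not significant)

After WHERE (1 rows):
sales.score | sales.name
6 | carol
After SELECT (1 rows):
sales.name | sales.score
carol | 6

== RESULT ==
sales.name | sales.score
carol | 6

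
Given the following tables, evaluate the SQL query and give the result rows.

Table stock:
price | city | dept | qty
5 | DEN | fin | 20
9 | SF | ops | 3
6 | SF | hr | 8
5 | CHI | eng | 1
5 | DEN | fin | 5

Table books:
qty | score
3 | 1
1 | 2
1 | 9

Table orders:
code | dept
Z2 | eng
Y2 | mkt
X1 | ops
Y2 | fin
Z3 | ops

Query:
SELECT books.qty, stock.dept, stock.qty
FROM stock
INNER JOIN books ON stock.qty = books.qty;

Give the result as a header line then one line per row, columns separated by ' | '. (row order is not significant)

== RESULT ==
books.qty | stock.dept | stock.qty
3 | ops | 3
1 | eng | 1
1 | eng | 1

Derivation:
After JOIN books (3 rows):
stock.price | stock.city | stock.dept | stock.qty | books.qty | books.score
9 | SF | ops | 3 | 3 | 1
5 | CHI | eng | 1 | 1 | 2
5 | CHI | eng | 1 | 1 | 9
After SELECT (3 rows):
books.qty | stock.dept | stock.qty
3 | ops | 3
1 | eng | 1
1 | eng | 1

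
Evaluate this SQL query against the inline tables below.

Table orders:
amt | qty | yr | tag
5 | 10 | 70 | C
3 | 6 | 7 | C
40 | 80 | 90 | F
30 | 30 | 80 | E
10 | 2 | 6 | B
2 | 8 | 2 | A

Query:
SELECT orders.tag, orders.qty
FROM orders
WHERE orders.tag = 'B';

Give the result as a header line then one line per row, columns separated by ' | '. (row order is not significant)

After WHERE (1 rows):
orders.amt | orders.qty | orders.yr | orders.tag
10 | 2 | 6 | B
After SELECT (1 rows):
orders.tag | orders.qty
B | 2

== RESULT ==
orders.tag | orders.qty
B | 2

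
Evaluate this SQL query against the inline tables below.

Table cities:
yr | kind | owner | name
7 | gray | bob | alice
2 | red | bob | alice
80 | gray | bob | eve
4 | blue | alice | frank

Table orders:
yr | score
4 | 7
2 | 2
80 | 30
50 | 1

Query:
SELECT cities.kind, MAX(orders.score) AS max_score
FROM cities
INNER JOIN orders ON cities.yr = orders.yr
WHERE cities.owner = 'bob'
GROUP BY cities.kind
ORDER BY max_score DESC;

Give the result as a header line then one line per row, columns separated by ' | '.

== RESULT ==
cities.kind | max_score
gray | 30
red | 2

Derivation:
After JOIN orders (3 rows):
cities.yr | cities.kind | cities.owner | cities.name | orders.yr | orders.score
2 | red | bob | alice | 2 | 2
80 | gray | bob | eve | 80 | 30
4 | blue | alice | frank | 4 | 7
After WHERE (2 rows):
cities.yr | cities.kind | cities.owner | cities.name | orders.yr | orders.score
2 | red | bob | alice | 2 | 2
80 | gray | bob | eve | 80 | 30
After GROUP BY (2 rows):
cities.kind | max_score
red | 2
gray | 30
After ORDER BY (2 rows):
cities.kind | max_score
gray | 30
red | 2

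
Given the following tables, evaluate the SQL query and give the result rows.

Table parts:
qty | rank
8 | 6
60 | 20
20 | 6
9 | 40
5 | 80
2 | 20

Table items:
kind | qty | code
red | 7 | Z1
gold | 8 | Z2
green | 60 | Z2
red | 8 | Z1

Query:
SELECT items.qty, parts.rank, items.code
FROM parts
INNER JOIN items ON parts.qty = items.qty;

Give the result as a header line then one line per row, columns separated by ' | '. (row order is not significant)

== RESULT ==
items.qty | parts.rank | items.code
8 | 6 | Z2
8 | 6 | Z1
60 | 20 | Z2

Derivation:
After JOIN items (3 rows):
parts.qty | parts.rank | items.kind | items.qty | items.code
8 | 6 | gold | 8 | Z2
8 | 6 | red | 8 | Z1
60 | 20 | green | 60 | Z2
After SELECT (3 rows):
items.qty | parts.rank | items.code
8 | 6 | Z2
8 | 6 | Z1
60 | 20 | Z2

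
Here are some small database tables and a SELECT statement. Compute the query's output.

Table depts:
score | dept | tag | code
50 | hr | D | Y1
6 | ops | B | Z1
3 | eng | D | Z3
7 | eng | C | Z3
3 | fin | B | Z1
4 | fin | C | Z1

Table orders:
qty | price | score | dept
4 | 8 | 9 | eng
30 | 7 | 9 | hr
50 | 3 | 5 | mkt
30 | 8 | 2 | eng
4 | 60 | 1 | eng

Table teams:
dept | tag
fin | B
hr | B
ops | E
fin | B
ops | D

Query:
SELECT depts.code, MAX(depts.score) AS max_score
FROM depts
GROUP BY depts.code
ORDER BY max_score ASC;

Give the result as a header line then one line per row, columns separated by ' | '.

== RESULT ==
depts.code | max_score
Z1 | 6
Z3 | 7
Y1 | 50

Derivation:
After GROUP BY (3 rows):
depts.code | max_score
Y1 | 50
Z1 | 6
Z3 | 7
After ORDER BY (3 rows):
depts.code | max_score
Z1 | 6
Z3 | 7
Y1 | 50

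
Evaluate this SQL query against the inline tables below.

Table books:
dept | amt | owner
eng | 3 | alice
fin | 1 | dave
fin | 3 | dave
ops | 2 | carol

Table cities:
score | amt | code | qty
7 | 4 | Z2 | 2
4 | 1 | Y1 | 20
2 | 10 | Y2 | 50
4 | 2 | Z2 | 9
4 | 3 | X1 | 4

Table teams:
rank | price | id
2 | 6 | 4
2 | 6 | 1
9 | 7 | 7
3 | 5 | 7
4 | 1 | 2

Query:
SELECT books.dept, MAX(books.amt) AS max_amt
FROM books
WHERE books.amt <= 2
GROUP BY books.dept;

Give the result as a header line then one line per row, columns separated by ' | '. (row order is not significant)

After WHERE (2 rows):
books.dept | books.amt | books.owner
fin | 1 | dave
ops | 2 | carol
After GROUP BY (2 rows):
books.dept | max_amt
fin | 1
ops | 2

== RESULT ==
books.dept | max_amt
fin | 1
ops | 2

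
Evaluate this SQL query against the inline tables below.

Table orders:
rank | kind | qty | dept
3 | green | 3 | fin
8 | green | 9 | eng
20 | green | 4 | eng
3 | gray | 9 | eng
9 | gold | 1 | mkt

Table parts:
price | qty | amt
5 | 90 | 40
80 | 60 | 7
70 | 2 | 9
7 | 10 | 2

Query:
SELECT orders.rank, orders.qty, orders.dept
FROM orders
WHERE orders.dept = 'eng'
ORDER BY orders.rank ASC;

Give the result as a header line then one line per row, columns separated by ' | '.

== RESULT ==
orders.rank | orders.qty | orders.dept
3 | 9 | eng
8 | 9 | eng
20 | 4 | eng

Derivation:
After WHERE (3 rows):
orders.rank | orders.kind | orders.qty | orders.dept
8 | green | 9 | eng
20 | green | 4 | eng
3 | gray | 9 | eng
After SELECT (3 rows):
orders.rank | orders.qty | orders.dept
8 | 9 | eng
20 | 4 | eng
3 | 9 | eng
After ORDER BY (3 rows):
orders.rank | orders.qty | orders.dept
3 | 9 | eng
8 | 9 | eng
20 | 4 | eng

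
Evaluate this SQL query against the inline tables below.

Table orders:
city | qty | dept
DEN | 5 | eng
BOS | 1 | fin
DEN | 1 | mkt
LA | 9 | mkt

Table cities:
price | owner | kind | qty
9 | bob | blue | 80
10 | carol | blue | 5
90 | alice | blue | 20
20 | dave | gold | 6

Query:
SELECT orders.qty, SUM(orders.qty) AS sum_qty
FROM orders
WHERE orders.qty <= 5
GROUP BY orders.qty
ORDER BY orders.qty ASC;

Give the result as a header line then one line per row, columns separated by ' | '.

After WHERE (3 rows):
orders.city | orders.qty | orders.dept
DEN | 5 | eng
BOS | 1 | fin
DEN | 1 | mkt
After GROUP BY (2 rows):
orders.qty | sum_qty
5 | 5
1 | 2
After ORDER BY (2 rows):
orders.qty | sum_qty
1 | 2
5 | 5

== RESULT ==
orders.qty | sum_qty
1 | 2
5 | 5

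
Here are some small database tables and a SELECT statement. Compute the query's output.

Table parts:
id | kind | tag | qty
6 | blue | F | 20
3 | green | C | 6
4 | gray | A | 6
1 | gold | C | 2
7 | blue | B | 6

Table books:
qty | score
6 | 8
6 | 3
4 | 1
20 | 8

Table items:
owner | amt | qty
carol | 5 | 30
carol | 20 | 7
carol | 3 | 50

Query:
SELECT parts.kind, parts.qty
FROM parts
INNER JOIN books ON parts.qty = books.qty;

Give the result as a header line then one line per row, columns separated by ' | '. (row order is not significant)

== RESULT ==
parts.kind | parts.qty
blue | 20
green | 6
green | 6
gray | 6
gray | 6
blue | 6
blue | 6

Derivation:
After JOIN books (7 rows):
parts.id | parts.kind | parts.tag | parts.qty | books.qty | books.score
6 | blue | F | 20 | 20 | 8
3 | green | C | 6 | 6 | 8
3 | green | C | 6 | 6 | 3
4 | gray | A | 6 | 6 | 8
4 | gray | A | 6 | 6 | 3
7 | blue | B | 6 | 6 | 8
7 | blue | B | 6 | 6 | 3
After SELECT (7 rows):
parts.kind | parts.qty
blue | 20
green | 6
green | 6
gray | 6
gray | 6
blue | 6
blue | 6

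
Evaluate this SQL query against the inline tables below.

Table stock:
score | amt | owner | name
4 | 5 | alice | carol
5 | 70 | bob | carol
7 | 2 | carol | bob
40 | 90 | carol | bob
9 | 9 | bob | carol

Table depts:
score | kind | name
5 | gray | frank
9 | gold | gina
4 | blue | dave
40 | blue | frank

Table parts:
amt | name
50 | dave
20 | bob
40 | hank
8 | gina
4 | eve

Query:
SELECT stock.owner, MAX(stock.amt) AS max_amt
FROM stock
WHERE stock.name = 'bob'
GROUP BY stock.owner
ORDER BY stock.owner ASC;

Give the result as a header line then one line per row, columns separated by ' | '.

== RESULT ==
stock.owner | max_amt
carol | 90

Derivation:
After WHERE (2 rows):
stock.score | stock.amt | stock.owner | stock.name
7 | 2 | carol | bob
40 | 90 | carol | bob
After GROUP BY (1 rows):
stock.owner | max_amt
carol | 90
After ORDER BY (1 rows):
stock.owner | max_amt
carol | 90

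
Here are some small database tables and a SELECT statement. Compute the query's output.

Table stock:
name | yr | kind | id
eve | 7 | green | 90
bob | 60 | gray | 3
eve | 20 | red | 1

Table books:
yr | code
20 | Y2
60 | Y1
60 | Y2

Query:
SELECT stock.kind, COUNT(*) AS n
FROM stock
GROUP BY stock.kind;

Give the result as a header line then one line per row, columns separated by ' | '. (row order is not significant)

After GROUP BY (3 rows):
stock.kind | n
green | 1
gray | 1
red | 1

== RESULT ==
stock.kind | n
green | 1
gray | 1
red | 1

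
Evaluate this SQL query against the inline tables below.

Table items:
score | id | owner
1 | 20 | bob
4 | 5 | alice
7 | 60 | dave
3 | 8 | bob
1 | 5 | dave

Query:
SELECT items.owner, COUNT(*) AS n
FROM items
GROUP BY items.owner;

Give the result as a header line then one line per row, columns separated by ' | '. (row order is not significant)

After GROUP BY (3 rows):
items.owner | n
bob | 2
alice | 1
dave | 2

== RESULT ==
items.owner | n
bob | 2
alice | 1
dave | 2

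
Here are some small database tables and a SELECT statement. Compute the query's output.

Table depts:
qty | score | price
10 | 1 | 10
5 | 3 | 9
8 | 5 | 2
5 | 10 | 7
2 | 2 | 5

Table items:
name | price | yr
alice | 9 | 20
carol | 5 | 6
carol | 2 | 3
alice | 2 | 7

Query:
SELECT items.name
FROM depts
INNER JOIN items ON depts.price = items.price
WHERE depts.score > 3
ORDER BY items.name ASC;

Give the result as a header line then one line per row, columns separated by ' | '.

After JOIN items (4 rows):
depts.qty | depts.score | depts.price | items.name | items.price | items.yr
5 | 3 | 9 | alice | 9 | 20
8 | 5 | 2 | carol | 2 | 3
8 | 5 | 2 | alice | 2 | 7
2 | 2 | 5 | carol | 5 | 6
After WHERE (2 rows):
depts.qty | depts.score | depts.price | items.name | items.price | items.yr
8 | 5 | 2 | carol | 2 | 3
8 | 5 | 2 | alice | 2 | 7
After SELECT (2 rows):
items.name
carol
alice
After ORDER BY (2 rows):
items.name
alice
carol

== RESULT ==
items.name
alice
carol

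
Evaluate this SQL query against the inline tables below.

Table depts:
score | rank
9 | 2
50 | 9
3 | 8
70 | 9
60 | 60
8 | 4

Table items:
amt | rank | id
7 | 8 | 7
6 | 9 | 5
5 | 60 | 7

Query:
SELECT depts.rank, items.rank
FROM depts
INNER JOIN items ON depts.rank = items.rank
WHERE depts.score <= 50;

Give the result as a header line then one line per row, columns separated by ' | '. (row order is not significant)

== RESULT ==
depts.rank | items.rank
9 | 9
8 | 8

Derivation:
After JOIN items (4 rows):
depts.score | depts.rank | items.amt | items.rank | items.id
50 | 9 | 6 | 9 | 5
3 | 8 | 7 | 8 | 7
70 | 9 | 6 | 9 | 5
60 | 60 | 5 | 60 | 7
After WHERE (2 rows):
depts.score | depts.rank | items.amt | items.rank | items.id
50 | 9 | 6 | 9 | 5
3 | 8 | 7 | 8 | 7
After SELECT (2 rows):
depts.rank | items.rank
9 | 9
8 | 8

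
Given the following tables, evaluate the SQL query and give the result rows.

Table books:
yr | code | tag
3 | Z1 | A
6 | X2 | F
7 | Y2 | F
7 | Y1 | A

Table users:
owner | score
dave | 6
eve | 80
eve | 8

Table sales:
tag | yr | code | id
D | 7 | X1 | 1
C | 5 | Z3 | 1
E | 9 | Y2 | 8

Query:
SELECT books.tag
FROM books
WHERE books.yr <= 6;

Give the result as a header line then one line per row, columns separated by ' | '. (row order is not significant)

After WHERE (2 rows):
books.yr | books.code | books.tag
3 | Z1 | A
6 | X2 | F
After SELECT (2 rows):
books.tag
A
F

== RESULT ==
books.tag
A
F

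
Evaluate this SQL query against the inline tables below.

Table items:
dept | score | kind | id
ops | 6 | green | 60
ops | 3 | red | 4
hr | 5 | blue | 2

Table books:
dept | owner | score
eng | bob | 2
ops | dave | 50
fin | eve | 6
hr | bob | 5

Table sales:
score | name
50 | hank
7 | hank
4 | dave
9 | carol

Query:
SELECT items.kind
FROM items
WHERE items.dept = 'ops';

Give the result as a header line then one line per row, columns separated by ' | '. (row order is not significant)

== RESULT ==
items.kind
green
red

Derivation:
After WHERE (2 rows):
items.dept | items.score | items.kind | items.id
ops | 6 | green | 60
ops | 3 | red | 4
After SELECT (2 rows):
items.kind
green
red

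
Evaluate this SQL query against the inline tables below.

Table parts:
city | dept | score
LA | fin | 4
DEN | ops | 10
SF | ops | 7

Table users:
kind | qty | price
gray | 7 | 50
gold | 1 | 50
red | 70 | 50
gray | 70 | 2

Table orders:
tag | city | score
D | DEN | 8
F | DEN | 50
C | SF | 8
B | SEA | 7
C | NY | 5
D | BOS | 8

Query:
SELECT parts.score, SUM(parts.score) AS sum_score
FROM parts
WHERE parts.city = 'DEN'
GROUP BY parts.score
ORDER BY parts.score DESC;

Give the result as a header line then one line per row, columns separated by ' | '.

After WHERE (1 rows):
parts.city | parts.dept | parts.score
DEN | ops | 10
After GROUP BY (1 rows):
parts.score | sum_score
10 | 10
After ORDER BY (1 rows):
parts.score | sum_score
10 | 10

== RESULT ==
parts.score | sum_score
10 | 10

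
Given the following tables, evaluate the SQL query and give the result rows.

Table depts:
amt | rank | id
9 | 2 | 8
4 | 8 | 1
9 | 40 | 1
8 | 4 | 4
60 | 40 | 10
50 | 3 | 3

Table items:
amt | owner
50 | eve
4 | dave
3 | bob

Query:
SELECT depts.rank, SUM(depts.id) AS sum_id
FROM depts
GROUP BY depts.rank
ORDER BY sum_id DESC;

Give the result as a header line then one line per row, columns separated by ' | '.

After GROUP BY (5 rows):
depts.rank | sum_id
2 | 8
8 | 1
40 | 11
4 | 4
3 | 3
After ORDER BY (5 rows):
depts.rank | sum_id
40 | 11
2 | 8
4 | 4
3 | 3
8 | 1

== RESULT ==
depts.rank | sum_id
40 | 11
2 | 8
4 | 4
3 | 3
8 | 1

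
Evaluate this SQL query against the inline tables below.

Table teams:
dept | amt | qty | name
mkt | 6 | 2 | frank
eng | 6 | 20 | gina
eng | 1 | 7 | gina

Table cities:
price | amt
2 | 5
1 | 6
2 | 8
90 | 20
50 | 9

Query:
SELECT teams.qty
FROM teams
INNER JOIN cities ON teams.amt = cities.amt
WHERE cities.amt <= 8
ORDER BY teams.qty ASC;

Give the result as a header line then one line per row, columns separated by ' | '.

After JOIN cities (2 rows):
teams.dept | teams.amt | teams.qty | teams.name | cities.price | cities.amt
mkt | 6 | 2 | frank | 1 | 6
eng | 6 | 20 | gina | 1 | 6
After WHERE (2 rows):
teams.dept | teams.amt | teams.qty | teams.name | cities.price | cities.amt
mkt | 6 | 2 | frank | 1 | 6
eng | 6 | 20 | gina | 1 | 6
After SELECT (2 rows):
teams.qty
2
20
After ORDER BY (2 rows):
teams.qty
2
20

== RESULT ==
teams.qty
2
20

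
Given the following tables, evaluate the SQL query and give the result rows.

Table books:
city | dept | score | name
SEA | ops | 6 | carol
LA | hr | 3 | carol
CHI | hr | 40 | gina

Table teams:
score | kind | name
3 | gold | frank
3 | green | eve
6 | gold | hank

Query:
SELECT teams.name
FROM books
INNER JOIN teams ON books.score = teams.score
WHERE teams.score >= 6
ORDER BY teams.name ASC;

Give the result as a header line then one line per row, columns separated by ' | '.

== RESULT ==
teams.name
hank

Derivation:
After JOIN teams (3 rows):
books.city | books.dept | books.score | books.name | teams.score | teams.kind | teams.name
SEA | ops | 6 | carol | 6 | gold | hank
LA | hr | 3 | carol | 3 | gold | frank
LA | hr | 3 | carol | 3 | green | eve
After WHERE (1 rows):
books.city | books.dept | books.score | books.name | teams.score | teams.kind | teams.name
SEA | ops | 6 | carol | 6 | gold | hank
After SELECT (1 rows):
teams.name
hank
After ORDER BY (1 rows):
teams.name
hank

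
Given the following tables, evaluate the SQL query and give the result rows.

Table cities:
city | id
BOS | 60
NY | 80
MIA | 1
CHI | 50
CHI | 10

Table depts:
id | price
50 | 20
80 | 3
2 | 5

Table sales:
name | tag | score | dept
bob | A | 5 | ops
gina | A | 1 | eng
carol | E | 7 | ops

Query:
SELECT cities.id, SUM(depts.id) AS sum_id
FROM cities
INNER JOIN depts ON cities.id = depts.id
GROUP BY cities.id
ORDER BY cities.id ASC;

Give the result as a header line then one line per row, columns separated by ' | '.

After JOIN depts (2 rows):
cities.city | cities.id | depts.id | depts.price
NY | 80 | 80 | 3
CHI | 50 | 50 | 20
After GROUP BY (2 rows):
cities.id | sum_id
80 | 80
50 | 50
After ORDER BY (2 rows):
cities.id | sum_id
50 | 50
80 | 80

== RESULT ==
cities.id | sum_id
50 | 50
80 | 80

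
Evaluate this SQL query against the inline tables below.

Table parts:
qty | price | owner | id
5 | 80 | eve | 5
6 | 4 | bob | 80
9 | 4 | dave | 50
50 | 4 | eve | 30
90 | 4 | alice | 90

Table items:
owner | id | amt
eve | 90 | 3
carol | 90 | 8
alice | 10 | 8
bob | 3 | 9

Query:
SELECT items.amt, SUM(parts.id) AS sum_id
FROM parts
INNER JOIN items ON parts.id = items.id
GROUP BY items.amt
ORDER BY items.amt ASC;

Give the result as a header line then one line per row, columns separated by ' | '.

== RESULT ==
items.amt | sum_id
3 | 90
8 | 90

Derivation:
After JOIN items (2 rows):
parts.qty | parts.price | parts.owner | parts.id | items.owner | items.id | items.amt
90 | 4 | alice | 90 | eve | 90 | 3
90 | 4 | alice | 90 | carol | 90 | 8
After GROUP BY (2 rows):
items.amt | sum_id
3 | 90
8 | 90
After ORDER BY (2 rows):
items.amt | sum_id
3 | 90
8 | 90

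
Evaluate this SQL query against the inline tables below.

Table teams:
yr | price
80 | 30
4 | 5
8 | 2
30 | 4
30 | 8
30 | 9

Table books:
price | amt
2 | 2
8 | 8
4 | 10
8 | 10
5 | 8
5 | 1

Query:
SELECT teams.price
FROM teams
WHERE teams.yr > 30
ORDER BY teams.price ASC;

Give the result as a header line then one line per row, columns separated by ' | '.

== RESULT ==
teams.price
30

Derivation:
After WHERE (1 rows):
teams.yr | teams.price
80 | 30
After SELECT (1 rows):
teams.price
30
After ORDER BY (1 rows):
teams.price
30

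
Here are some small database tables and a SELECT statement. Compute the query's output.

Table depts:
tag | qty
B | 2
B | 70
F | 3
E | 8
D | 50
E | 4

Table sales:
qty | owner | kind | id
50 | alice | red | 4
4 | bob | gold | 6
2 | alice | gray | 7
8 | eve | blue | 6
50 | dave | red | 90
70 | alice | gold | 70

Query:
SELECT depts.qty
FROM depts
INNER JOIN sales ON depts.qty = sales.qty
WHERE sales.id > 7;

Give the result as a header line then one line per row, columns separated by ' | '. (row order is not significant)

After JOIN sales (6 rows):
depts.tag | depts.qty | sales.qty | sales.owner | sales.kind | sales.id
B | 2 | 2 | alice | gray | 7
B | 70 | 70 | alice | gold | 70
E | 8 | 8 | eve | blue | 6
D | 50 | 50 | alice | red | 4
D | 50 | 50 | dave | red | 90
E | 4 | 4 | bob | gold | 6
After WHERE (2 rows):
depts.tag | depts.qty | sales.qty | sales.owner | sales.kind | sales.id
B | 70 | 70 | alice | gold | 70
D | 50 | 50 | dave | red | 90
After SELECT (2 rows):
depts.qty
70
50

== RESULT ==
depts.qty
70
50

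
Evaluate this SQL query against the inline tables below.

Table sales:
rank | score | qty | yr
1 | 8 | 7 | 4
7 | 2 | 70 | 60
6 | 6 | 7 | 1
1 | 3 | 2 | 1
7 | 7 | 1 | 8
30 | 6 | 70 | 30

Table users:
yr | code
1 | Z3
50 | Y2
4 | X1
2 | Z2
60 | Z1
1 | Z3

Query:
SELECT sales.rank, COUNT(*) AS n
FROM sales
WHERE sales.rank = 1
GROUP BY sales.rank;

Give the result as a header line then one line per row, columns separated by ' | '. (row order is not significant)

After WHERE (2 rows):
sales.rank | sales.score | sales.qty | sales.yr
1 | 8 | 7 | 4
1 | 3 | 2 | 1
After GROUP BY (1 rows):
sales.rank | n
1 | 2

== RESULT ==
sales.rank | n
1 | 2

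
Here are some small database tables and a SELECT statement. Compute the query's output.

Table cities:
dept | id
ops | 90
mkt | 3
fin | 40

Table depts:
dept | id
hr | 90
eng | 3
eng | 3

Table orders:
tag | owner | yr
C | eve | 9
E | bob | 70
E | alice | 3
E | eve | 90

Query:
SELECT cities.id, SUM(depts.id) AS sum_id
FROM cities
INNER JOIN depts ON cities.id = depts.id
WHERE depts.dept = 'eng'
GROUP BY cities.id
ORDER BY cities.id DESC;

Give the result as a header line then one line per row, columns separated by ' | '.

== RESULT ==
cities.id | sum_id
3 | 6

Derivation:
After JOIN depts (3 rows):
cities.dept | cities.id | depts.dept | depts.id
ops | 90 | hr | 90
mkt | 3 | eng | 3
mkt | 3 | eng | 3
After WHERE (2 rows):
cities.dept | cities.id | depts.dept | depts.id
mkt | 3 | eng | 3
mkt | 3 | eng | 3
After GROUP BY (1 rows):
cities.id | sum_id
3 | 6
After ORDER BY (1 rows):
cities.id | sum_id
3 | 6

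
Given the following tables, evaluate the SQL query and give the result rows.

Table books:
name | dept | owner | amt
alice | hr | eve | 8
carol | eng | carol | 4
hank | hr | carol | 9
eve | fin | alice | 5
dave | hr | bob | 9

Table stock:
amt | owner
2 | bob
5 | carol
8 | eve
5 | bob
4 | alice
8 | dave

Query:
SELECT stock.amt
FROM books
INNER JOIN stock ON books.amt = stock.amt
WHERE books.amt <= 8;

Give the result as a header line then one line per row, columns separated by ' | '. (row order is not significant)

After JOIN stock (5 rows):
books.name | books.dept | books.owner | books.amt | stock.amt | stock.owner
alice | hr | eve | 8 | 8 | eve
alice | hr | eve | 8 | 8 | dave
carol | eng | carol | 4 | 4 | alice
eve | fin | alice | 5 | 5 | carol
eve | fin | alice | 5 | 5 | bob
After WHERE (5 rows):
books.name | books.dept | books.owner | books.amt | stock.amt | stock.owner
alice | hr | eve | 8 | 8 | eve
alice | hr | eve | 8 | 8 | dave
carol | eng | carol | 4 | 4 | alice
eve | fin | alice | 5 | 5 | carol
eve | fin | alice | 5 | 5 | bob
After SELECT (5 rows):
stock.amt
8
8
4
5
5

== RESULT ==
stock.amt
8
8
4
5
5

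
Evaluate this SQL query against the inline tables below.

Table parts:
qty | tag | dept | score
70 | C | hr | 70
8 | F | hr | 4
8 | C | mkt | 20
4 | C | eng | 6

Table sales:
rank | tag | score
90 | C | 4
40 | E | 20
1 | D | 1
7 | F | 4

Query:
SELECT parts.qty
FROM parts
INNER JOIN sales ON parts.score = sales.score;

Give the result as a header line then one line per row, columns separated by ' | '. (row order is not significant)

== RESULT ==
parts.qty
8
8
8

Derivation:
After JOIN sales (3 rows):
parts.qty | parts.tag | parts.dept | parts.score | sales.rank | sales.tag | sales.score
8 | F | hr | 4 | 90 | C | 4
8 | F | hr | 4 | 7 | F | 4
8 | C | mkt | 20 | 40 | E | 20
After SELECT (3 rows):
parts.qty
8
8
8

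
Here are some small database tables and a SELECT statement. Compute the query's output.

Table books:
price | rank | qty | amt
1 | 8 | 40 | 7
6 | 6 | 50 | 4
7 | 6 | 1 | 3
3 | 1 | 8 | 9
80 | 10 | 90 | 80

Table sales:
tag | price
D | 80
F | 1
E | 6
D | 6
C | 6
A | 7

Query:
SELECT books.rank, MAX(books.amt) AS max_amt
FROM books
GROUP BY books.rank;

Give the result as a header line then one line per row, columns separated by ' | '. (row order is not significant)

== RESULT ==
books.rank | max_amt
8 | 7
6 | 4
1 | 9
10 | 80

Derivation:
After GROUP BY (4 rows):
books.rank | max_amt
8 | 7
6 | 4
1 | 9
10 | 80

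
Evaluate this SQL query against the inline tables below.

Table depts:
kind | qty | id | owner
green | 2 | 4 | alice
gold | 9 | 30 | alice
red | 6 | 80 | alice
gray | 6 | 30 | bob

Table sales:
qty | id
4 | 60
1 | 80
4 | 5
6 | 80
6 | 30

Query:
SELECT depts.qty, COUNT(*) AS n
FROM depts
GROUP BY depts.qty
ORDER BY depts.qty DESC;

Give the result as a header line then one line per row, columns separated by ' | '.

== RESULT ==
depts.qty | n
9 | 1
6 | 2
2 | 1

Derivation:
After GROUP BY (3 rows):
depts.qty | n
2 | 1
9 | 1
6 | 2
After ORDER BY (3 rows):
depts.qty | n
9 | 1
6 | 2
2 | 1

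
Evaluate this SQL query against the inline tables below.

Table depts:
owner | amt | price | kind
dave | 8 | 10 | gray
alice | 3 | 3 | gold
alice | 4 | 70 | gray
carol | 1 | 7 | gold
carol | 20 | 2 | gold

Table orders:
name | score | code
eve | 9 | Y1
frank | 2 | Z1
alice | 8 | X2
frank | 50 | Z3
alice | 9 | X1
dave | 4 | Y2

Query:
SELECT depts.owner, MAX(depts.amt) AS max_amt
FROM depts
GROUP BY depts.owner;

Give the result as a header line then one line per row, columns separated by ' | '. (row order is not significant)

After GROUP BY (3 rows):
depts.owner | max_amt
dave | 8
alice | 4
carol | 20

== RESULT ==
depts.owner | max_amt
dave | 8
alice | 4
carol | 20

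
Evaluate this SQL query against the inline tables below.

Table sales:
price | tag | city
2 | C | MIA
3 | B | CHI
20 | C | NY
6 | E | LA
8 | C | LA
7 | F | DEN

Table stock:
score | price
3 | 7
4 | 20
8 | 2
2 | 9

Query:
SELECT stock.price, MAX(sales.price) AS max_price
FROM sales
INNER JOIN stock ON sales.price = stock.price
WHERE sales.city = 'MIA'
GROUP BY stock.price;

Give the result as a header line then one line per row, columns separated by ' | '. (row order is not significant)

== RESULT ==
stock.price | max_price
2 | 2

Derivation:
After JOIN stock (3 rows):
sales.price | sales.tag | sales.city | stock.score | stock.price
2 | C | MIA | 8 | 2
20 | C | NY | 4 | 20
7 | F | DEN | 3 | 7
After WHERE (1 rows):
sales.price | sales.tag | sales.city | stock.score | stock.price
2 | C | MIA | 8 | 2
After GROUP BY (1 rows):
stock.price | max_price
2 | 2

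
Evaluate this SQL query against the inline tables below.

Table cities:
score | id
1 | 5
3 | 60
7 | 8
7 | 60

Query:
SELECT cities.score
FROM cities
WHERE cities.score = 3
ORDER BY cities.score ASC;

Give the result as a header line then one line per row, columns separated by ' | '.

== RESULT ==
cities.score
3

Derivation:
After WHERE (1 rows):
cities.score | cities.id
3 | 60
After SELECT (1 rows):
cities.score
3
After ORDER BY (1 rows):
cities.score
3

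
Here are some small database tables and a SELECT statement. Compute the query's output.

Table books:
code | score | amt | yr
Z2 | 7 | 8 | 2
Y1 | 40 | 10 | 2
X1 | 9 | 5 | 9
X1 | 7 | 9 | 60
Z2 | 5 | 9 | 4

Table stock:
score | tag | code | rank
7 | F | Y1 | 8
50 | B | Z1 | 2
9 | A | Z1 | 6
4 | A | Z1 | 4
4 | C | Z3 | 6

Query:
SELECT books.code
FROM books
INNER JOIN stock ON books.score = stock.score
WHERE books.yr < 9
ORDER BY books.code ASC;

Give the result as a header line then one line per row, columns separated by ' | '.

== RESULT ==
books.code
Z2

Derivation:
After JOIN stock (3 rows):
books.code | books.score | books.amt | books.yr | stock.score | stock.tag | stock.code | stock.rank
Z2 | 7 | 8 | 2 | 7 | F | Y1 | 8
X1 | 9 | 5 | 9 | 9 | A | Z1 | 6
X1 | 7 | 9 | 60 | 7 | F | Y1 | 8
After WHERE (1 rows):
books.code | books.score | books.amt | books.yr | stock.score | stock.tag | stock.code | stock.rank
Z2 | 7 | 8 | 2 | 7 | F | Y1 | 8
After SELECT (1 rows):
books.code
Z2
After ORDER BY (1 rows):
books.code
Z2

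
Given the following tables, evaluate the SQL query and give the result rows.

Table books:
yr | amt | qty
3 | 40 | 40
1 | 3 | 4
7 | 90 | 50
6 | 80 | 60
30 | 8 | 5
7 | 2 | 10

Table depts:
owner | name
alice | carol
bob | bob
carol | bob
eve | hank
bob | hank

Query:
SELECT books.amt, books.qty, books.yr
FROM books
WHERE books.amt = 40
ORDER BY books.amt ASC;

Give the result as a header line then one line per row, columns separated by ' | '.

After WHERE (1 rows):
books.yr | books.amt | books.qty
3 | 40 | 40
After SELECT (1 rows):
books.amt | books.qty | books.yr
40 | 40 | 3
After ORDER BY (1 rows):
books.amt | books.qty | books.yr
40 | 40 | 3

== RESULT ==
books.amt | books.qty | books.yr
40 | 40 | 3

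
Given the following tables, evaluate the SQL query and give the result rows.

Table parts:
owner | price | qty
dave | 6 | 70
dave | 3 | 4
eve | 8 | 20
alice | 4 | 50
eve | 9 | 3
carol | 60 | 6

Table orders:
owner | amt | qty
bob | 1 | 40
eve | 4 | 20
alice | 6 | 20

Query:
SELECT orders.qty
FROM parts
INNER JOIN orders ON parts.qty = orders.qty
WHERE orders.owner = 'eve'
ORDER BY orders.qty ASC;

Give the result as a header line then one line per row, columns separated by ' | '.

== RESULT ==
orders.qty
20

Derivation:
After JOIN orders (2 rows):
parts.owner | parts.price | parts.qty | orders.owner | orders.amt | orders.qty
eve | 8 | 20 | eve | 4 | 20
eve | 8 | 20 | alice | 6 | 20
After WHERE (1 rows):
parts.owner | parts.price | parts.qty | orders.owner | orders.amt | orders.qty
eve | 8 | 20 | eve | 4 | 20
After SELECT (1 rows):
orders.qty
20
After ORDER BY (1 rows):
orders.qty
20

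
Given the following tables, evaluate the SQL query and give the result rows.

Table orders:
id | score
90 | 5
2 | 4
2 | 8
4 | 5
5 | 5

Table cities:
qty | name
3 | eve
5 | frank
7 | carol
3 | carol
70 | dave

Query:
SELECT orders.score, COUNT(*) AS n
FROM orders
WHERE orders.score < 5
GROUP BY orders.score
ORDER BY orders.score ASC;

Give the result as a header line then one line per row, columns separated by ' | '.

== RESULT ==
orders.score | n
4 | 1

Derivation:
After WHERE (1 rows):
orders.id | orders.score
2 | 4
After GROUP BY (1 rows):
orders.score | n
4 | 1
After ORDER BY (1 rows):
orders.score | n
4 | 1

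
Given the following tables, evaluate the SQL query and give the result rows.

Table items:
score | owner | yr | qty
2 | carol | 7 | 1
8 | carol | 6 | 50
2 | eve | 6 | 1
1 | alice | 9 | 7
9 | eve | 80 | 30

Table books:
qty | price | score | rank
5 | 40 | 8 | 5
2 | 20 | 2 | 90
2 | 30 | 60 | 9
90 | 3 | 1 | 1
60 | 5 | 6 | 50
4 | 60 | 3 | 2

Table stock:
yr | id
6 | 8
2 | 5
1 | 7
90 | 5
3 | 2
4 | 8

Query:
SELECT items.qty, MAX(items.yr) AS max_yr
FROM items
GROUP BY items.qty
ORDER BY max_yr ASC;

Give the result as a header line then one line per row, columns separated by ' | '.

After GROUP BY (4 rows):
items.qty | max_yr
1 | 7
50 | 6
7 | 9
30 | 80
After ORDER BY (4 rows):
items.qty | max_yr
50 | 6
1 | 7
7 | 9
30 | 80

== RESULT ==
items.qty | max_yr
50 | 6
1 | 7
7 | 9
30 | 80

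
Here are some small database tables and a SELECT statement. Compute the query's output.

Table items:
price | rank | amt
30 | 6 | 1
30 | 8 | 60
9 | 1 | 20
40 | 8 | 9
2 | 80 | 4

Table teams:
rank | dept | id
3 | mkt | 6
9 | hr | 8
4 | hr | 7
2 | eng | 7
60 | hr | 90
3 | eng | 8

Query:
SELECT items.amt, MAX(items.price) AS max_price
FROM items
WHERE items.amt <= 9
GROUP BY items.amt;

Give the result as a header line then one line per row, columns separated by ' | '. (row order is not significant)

== RESULT ==
items.amt | max_price
1 | 30
9 | 40
4 | 2

Derivation:
After WHERE (3 rows):
items.price | items.rank | items.amt
30 | 6 | 1
40 | 8 | 9
2 | 80 | 4
After GROUP BY (3 rows):
items.amt | max_price
1 | 30
9 | 40
4 | 2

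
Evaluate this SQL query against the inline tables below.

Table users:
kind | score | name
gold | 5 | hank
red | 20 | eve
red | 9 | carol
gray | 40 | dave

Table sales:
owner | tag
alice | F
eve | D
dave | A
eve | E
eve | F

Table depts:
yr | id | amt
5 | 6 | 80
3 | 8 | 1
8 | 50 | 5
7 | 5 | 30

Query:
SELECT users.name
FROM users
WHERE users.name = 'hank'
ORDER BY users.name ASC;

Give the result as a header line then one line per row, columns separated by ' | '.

== RESULT ==
users.name
hank

Derivation:
After WHERE (1 rows):
users.kind | users.score | users.name
gold | 5 | hank
After SELECT (1 rows):
users.name
hank
After ORDER BY (1 rows):
users.name
hank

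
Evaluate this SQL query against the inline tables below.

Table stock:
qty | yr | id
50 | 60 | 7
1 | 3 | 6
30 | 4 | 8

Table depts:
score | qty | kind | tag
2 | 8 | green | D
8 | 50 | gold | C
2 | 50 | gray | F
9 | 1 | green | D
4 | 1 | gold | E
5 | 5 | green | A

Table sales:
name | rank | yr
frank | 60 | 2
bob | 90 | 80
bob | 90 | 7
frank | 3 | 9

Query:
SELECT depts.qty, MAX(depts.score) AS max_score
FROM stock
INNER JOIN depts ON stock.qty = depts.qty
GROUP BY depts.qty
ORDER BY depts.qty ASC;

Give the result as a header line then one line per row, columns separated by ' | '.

After JOIN depts (4 rows):
stock.qty | stock.yr | stock.id | depts.score | depts.qty | depts.kind | depts.tag
50 | 60 | 7 | 8 | 50 | gold | C
50 | 60 | 7 | 2 | 50 | gray | F
1 | 3 | 6 | 9 | 1 | green | D
1 | 3 | 6 | 4 | 1 | gold | E
After GROUP BY (2 rows):
depts.qty | max_score
50 | 8
1 | 9
After ORDER BY (2 rows):
depts.qty | max_score
1 | 9
50 | 8

== RESULT ==
depts.qty | max_score
1 | 9
50 | 8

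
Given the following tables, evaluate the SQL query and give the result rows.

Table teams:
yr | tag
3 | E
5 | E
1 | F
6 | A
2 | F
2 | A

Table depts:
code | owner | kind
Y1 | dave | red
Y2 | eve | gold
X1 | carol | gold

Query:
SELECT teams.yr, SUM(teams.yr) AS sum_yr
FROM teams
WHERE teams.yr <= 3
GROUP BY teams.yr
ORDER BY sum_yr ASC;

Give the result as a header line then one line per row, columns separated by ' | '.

== RESULT ==
teams.yr | sum_yr
1 | 1
3 | 3
2 | 4

Derivation:
After WHERE (4 rows):
teams.yr | teams.tag
3 | E
1 | F
2 | F
2 | A
After GROUP BY (3 rows):
teams.yr | sum_yr
3 | 3
1 | 1
2 | 4
After ORDER BY (3 rows):
teams.yr | sum_yr
1 | 1
3 | 3
2 | 4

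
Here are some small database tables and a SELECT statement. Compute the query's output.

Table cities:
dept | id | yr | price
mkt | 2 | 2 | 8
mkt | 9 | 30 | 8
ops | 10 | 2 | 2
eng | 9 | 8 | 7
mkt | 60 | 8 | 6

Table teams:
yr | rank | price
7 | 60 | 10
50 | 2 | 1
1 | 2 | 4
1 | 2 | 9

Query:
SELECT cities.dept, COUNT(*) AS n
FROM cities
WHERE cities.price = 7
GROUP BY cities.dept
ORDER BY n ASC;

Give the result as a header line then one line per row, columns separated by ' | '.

After WHERE (1 rows):
cities.dept | cities.id | cities.yr | cities.price
eng | 9 | 8 | 7
After GROUP BY (1 rows):
cities.dept | n
eng | 1
After ORDER BY (1 rows):
cities.dept | n
eng | 1

== RESULT ==
cities.dept | n
eng | 1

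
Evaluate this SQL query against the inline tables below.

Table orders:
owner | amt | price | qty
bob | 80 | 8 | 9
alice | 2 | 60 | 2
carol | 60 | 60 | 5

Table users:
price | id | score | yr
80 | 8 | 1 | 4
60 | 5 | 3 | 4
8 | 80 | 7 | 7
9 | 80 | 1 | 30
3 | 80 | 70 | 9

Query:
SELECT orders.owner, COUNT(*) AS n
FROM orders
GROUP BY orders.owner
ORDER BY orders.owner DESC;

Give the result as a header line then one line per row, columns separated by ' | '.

== RESULT ==
orders.owner | n
carol | 1
bob | 1
alice | 1

Derivation:
After GROUP BY (3 rows):
orders.owner | n
bob | 1
alice | 1
carol | 1
After ORDER BY (3 rows):
orders.owner | n
carol | 1
bob | 1
alice | 1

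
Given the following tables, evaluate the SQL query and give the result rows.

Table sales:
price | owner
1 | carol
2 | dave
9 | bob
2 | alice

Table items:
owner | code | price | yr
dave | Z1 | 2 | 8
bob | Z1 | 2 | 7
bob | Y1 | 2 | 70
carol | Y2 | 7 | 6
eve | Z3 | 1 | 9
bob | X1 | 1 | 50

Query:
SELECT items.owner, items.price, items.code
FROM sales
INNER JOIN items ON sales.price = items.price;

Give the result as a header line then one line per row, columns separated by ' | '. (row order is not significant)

== RESULT ==
items.owner | items.price | items.code
eve | 1 | Z3
bob | 1 | X1
dave | 2 | Z1
bob | 2 | Z1
bob | 2 | Y1
dave | 2 | Z1
bob | 2 | Z1
bob | 2 | Y1

Derivation:
After JOIN items (8 rows):
sales.price | sales.owner | items.owner | items.code | items.price | items.yr
1 | carol | eve | Z3 | 1 | 9
1 | carol | bob | X1 | 1 | 50
2 | dave | dave | Z1 | 2 | 8
2 | dave | bob | Z1 | 2 | 7
2 | dave | bob | Y1 | 2 | 70
2 | alice | dave | Z1 | 2 | 8
2 | alice | bob | Z1 | 2 | 7
2 | alice | bob | Y1 | 2 | 70
After SELECT (8 rows):
items.owner | items.price | items.code
eve | 1 | Z3
bob | 1 | X1
dave | 2 | Z1
bob | 2 | Z1
bob | 2 | Y1
dave | 2 | Z1
bob | 2 | Z1
bob | 2 | Y1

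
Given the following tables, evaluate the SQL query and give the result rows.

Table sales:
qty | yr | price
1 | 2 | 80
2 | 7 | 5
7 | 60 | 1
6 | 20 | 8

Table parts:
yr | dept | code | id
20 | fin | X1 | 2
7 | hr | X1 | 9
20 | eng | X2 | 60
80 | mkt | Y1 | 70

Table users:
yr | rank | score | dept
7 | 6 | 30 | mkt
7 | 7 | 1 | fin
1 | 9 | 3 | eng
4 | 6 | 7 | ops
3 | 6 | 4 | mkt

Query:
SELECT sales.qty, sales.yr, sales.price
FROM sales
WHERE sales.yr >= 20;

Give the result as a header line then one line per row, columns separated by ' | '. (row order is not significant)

== RESULT ==
sales.qty | sales.yr | sales.price
7 | 60 | 1
6 | 20 | 8

Derivation:
After WHERE (2 rows):
sales.qty | sales.yr | sales.price
7 | 60 | 1
6 | 20 | 8
After SELECT (2 rows):
sales.qty | sales.yr | sales.price
7 | 60 | 1
6 | 20 | 8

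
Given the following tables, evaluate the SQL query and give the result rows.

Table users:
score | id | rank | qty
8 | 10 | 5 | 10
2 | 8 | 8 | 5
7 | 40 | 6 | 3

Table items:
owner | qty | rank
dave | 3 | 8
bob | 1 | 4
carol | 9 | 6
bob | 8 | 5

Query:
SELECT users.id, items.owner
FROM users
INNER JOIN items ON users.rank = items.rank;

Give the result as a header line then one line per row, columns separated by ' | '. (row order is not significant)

After JOIN items (3 rows):
users.score | users.id | users.rank | users.qty | items.owner | items.qty | items.rank
8 | 10 | 5 | 10 | bob | 8 | 5
2 | 8 | 8 | 5 | dave | 3 | 8
7 | 40 | 6 | 3 | carol | 9 | 6
After SELECT (3 rows):
users.id | items.owner
10 | bob
8 | dave
40 | carol

== RESULT ==
users.id | items.owner
10 | bob
8 | dave
40 | carol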